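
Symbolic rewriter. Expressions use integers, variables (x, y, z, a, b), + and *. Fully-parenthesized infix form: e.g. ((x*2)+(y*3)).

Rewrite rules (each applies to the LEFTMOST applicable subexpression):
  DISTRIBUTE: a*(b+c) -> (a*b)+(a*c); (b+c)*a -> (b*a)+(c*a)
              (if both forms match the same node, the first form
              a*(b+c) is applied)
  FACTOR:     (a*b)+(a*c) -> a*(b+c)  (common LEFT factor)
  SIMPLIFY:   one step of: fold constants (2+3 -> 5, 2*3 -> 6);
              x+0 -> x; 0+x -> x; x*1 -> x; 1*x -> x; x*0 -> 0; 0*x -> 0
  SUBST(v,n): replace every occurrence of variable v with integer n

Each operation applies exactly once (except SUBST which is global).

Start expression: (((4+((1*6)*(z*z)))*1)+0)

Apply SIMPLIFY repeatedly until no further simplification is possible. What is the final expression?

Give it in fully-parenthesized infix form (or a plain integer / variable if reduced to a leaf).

Answer: (4+(6*(z*z)))

Derivation:
Start: (((4+((1*6)*(z*z)))*1)+0)
Step 1: at root: (((4+((1*6)*(z*z)))*1)+0) -> ((4+((1*6)*(z*z)))*1); overall: (((4+((1*6)*(z*z)))*1)+0) -> ((4+((1*6)*(z*z)))*1)
Step 2: at root: ((4+((1*6)*(z*z)))*1) -> (4+((1*6)*(z*z))); overall: ((4+((1*6)*(z*z)))*1) -> (4+((1*6)*(z*z)))
Step 3: at RL: (1*6) -> 6; overall: (4+((1*6)*(z*z))) -> (4+(6*(z*z)))
Fixed point: (4+(6*(z*z)))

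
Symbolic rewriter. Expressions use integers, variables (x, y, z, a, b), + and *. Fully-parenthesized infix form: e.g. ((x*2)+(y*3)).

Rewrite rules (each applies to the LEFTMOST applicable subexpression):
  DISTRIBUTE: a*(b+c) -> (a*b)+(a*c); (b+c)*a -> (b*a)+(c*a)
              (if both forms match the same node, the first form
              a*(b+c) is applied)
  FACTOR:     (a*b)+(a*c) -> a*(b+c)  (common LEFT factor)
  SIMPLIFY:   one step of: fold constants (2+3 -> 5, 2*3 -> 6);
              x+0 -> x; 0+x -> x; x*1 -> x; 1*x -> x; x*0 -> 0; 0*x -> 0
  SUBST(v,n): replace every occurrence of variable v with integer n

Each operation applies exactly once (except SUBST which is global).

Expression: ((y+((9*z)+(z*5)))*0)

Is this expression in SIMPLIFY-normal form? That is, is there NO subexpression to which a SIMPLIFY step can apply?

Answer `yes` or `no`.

Expression: ((y+((9*z)+(z*5)))*0)
Scanning for simplifiable subexpressions (pre-order)...
  at root: ((y+((9*z)+(z*5)))*0) (SIMPLIFIABLE)
  at L: (y+((9*z)+(z*5))) (not simplifiable)
  at LR: ((9*z)+(z*5)) (not simplifiable)
  at LRL: (9*z) (not simplifiable)
  at LRR: (z*5) (not simplifiable)
Found simplifiable subexpr at path root: ((y+((9*z)+(z*5)))*0)
One SIMPLIFY step would give: 0
-> NOT in normal form.

Answer: no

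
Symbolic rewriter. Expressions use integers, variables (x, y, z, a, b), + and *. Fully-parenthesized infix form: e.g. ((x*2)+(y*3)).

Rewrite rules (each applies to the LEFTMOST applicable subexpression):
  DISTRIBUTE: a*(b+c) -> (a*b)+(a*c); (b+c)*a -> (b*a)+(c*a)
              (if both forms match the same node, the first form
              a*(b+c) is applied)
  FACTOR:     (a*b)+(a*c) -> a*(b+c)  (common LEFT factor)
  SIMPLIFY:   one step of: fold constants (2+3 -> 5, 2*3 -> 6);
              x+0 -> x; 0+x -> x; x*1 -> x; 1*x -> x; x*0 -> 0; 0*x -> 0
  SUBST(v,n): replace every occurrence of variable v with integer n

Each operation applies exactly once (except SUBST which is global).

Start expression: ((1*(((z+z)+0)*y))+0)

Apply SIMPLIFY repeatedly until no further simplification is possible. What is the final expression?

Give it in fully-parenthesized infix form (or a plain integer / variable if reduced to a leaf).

Answer: ((z+z)*y)

Derivation:
Start: ((1*(((z+z)+0)*y))+0)
Step 1: at root: ((1*(((z+z)+0)*y))+0) -> (1*(((z+z)+0)*y)); overall: ((1*(((z+z)+0)*y))+0) -> (1*(((z+z)+0)*y))
Step 2: at root: (1*(((z+z)+0)*y)) -> (((z+z)+0)*y); overall: (1*(((z+z)+0)*y)) -> (((z+z)+0)*y)
Step 3: at L: ((z+z)+0) -> (z+z); overall: (((z+z)+0)*y) -> ((z+z)*y)
Fixed point: ((z+z)*y)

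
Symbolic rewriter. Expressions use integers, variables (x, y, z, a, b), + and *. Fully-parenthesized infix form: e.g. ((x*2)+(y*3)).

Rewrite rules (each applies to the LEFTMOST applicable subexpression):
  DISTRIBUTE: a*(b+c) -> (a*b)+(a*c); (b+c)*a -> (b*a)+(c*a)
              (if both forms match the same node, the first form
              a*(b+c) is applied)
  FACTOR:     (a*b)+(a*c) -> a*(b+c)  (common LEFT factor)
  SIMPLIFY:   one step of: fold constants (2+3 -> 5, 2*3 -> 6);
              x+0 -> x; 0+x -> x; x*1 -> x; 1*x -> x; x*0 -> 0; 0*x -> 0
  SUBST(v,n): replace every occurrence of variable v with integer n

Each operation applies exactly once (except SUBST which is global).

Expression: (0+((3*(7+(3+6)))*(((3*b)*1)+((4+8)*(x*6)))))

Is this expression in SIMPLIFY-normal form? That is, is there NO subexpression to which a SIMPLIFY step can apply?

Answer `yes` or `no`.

Expression: (0+((3*(7+(3+6)))*(((3*b)*1)+((4+8)*(x*6)))))
Scanning for simplifiable subexpressions (pre-order)...
  at root: (0+((3*(7+(3+6)))*(((3*b)*1)+((4+8)*(x*6))))) (SIMPLIFIABLE)
  at R: ((3*(7+(3+6)))*(((3*b)*1)+((4+8)*(x*6)))) (not simplifiable)
  at RL: (3*(7+(3+6))) (not simplifiable)
  at RLR: (7+(3+6)) (not simplifiable)
  at RLRR: (3+6) (SIMPLIFIABLE)
  at RR: (((3*b)*1)+((4+8)*(x*6))) (not simplifiable)
  at RRL: ((3*b)*1) (SIMPLIFIABLE)
  at RRLL: (3*b) (not simplifiable)
  at RRR: ((4+8)*(x*6)) (not simplifiable)
  at RRRL: (4+8) (SIMPLIFIABLE)
  at RRRR: (x*6) (not simplifiable)
Found simplifiable subexpr at path root: (0+((3*(7+(3+6)))*(((3*b)*1)+((4+8)*(x*6)))))
One SIMPLIFY step would give: ((3*(7+(3+6)))*(((3*b)*1)+((4+8)*(x*6))))
-> NOT in normal form.

Answer: no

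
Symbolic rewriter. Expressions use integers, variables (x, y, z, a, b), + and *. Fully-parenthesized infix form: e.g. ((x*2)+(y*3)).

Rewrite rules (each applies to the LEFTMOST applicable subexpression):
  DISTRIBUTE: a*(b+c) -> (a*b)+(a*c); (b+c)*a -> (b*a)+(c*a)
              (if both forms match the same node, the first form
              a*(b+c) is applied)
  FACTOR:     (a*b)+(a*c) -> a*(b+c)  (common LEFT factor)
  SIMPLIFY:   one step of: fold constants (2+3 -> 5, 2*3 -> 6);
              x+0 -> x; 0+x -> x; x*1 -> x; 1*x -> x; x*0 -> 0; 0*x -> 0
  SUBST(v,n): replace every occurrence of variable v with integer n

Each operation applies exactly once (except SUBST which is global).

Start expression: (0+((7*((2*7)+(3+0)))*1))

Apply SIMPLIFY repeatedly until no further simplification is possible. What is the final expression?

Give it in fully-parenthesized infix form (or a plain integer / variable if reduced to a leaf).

Start: (0+((7*((2*7)+(3+0)))*1))
Step 1: at root: (0+((7*((2*7)+(3+0)))*1)) -> ((7*((2*7)+(3+0)))*1); overall: (0+((7*((2*7)+(3+0)))*1)) -> ((7*((2*7)+(3+0)))*1)
Step 2: at root: ((7*((2*7)+(3+0)))*1) -> (7*((2*7)+(3+0))); overall: ((7*((2*7)+(3+0)))*1) -> (7*((2*7)+(3+0)))
Step 3: at RL: (2*7) -> 14; overall: (7*((2*7)+(3+0))) -> (7*(14+(3+0)))
Step 4: at RR: (3+0) -> 3; overall: (7*(14+(3+0))) -> (7*(14+3))
Step 5: at R: (14+3) -> 17; overall: (7*(14+3)) -> (7*17)
Step 6: at root: (7*17) -> 119; overall: (7*17) -> 119
Fixed point: 119

Answer: 119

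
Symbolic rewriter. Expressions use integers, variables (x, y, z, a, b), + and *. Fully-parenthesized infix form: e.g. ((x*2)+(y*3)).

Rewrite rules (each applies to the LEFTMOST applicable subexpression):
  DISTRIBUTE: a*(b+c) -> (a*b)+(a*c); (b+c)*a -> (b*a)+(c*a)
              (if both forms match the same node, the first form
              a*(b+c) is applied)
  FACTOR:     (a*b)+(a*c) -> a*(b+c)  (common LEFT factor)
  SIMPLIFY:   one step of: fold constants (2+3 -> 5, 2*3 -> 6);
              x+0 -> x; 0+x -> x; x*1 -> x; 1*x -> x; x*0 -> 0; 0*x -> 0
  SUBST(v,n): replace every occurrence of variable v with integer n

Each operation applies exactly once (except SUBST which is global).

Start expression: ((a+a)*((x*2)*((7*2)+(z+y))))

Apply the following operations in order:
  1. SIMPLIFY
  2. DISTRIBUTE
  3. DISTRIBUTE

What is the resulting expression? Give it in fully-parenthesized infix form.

Answer: ((a*(((x*2)*14)+((x*2)*(z+y))))+(a*((x*2)*(14+(z+y)))))

Derivation:
Start: ((a+a)*((x*2)*((7*2)+(z+y))))
Apply SIMPLIFY at RRL (target: (7*2)): ((a+a)*((x*2)*((7*2)+(z+y)))) -> ((a+a)*((x*2)*(14+(z+y))))
Apply DISTRIBUTE at root (target: ((a+a)*((x*2)*(14+(z+y))))): ((a+a)*((x*2)*(14+(z+y)))) -> ((a*((x*2)*(14+(z+y))))+(a*((x*2)*(14+(z+y)))))
Apply DISTRIBUTE at LR (target: ((x*2)*(14+(z+y)))): ((a*((x*2)*(14+(z+y))))+(a*((x*2)*(14+(z+y))))) -> ((a*(((x*2)*14)+((x*2)*(z+y))))+(a*((x*2)*(14+(z+y)))))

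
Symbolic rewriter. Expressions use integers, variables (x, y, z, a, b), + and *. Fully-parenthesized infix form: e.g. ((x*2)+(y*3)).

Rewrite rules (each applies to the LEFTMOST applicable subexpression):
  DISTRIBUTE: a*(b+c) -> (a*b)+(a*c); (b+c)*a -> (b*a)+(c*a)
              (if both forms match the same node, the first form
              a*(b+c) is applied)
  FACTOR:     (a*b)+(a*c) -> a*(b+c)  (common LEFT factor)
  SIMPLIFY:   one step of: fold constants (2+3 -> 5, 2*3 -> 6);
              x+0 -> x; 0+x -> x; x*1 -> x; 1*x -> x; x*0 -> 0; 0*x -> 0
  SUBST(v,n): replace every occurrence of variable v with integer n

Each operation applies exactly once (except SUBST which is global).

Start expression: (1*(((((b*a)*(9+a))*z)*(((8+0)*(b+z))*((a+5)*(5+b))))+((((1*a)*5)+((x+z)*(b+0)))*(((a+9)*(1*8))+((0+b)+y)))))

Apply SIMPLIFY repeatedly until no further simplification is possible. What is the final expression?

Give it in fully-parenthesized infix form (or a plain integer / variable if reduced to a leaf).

Start: (1*(((((b*a)*(9+a))*z)*(((8+0)*(b+z))*((a+5)*(5+b))))+((((1*a)*5)+((x+z)*(b+0)))*(((a+9)*(1*8))+((0+b)+y)))))
Step 1: at root: (1*(((((b*a)*(9+a))*z)*(((8+0)*(b+z))*((a+5)*(5+b))))+((((1*a)*5)+((x+z)*(b+0)))*(((a+9)*(1*8))+((0+b)+y))))) -> (((((b*a)*(9+a))*z)*(((8+0)*(b+z))*((a+5)*(5+b))))+((((1*a)*5)+((x+z)*(b+0)))*(((a+9)*(1*8))+((0+b)+y)))); overall: (1*(((((b*a)*(9+a))*z)*(((8+0)*(b+z))*((a+5)*(5+b))))+((((1*a)*5)+((x+z)*(b+0)))*(((a+9)*(1*8))+((0+b)+y))))) -> (((((b*a)*(9+a))*z)*(((8+0)*(b+z))*((a+5)*(5+b))))+((((1*a)*5)+((x+z)*(b+0)))*(((a+9)*(1*8))+((0+b)+y))))
Step 2: at LRLL: (8+0) -> 8; overall: (((((b*a)*(9+a))*z)*(((8+0)*(b+z))*((a+5)*(5+b))))+((((1*a)*5)+((x+z)*(b+0)))*(((a+9)*(1*8))+((0+b)+y)))) -> (((((b*a)*(9+a))*z)*((8*(b+z))*((a+5)*(5+b))))+((((1*a)*5)+((x+z)*(b+0)))*(((a+9)*(1*8))+((0+b)+y))))
Step 3: at RLLL: (1*a) -> a; overall: (((((b*a)*(9+a))*z)*((8*(b+z))*((a+5)*(5+b))))+((((1*a)*5)+((x+z)*(b+0)))*(((a+9)*(1*8))+((0+b)+y)))) -> (((((b*a)*(9+a))*z)*((8*(b+z))*((a+5)*(5+b))))+(((a*5)+((x+z)*(b+0)))*(((a+9)*(1*8))+((0+b)+y))))
Step 4: at RLRR: (b+0) -> b; overall: (((((b*a)*(9+a))*z)*((8*(b+z))*((a+5)*(5+b))))+(((a*5)+((x+z)*(b+0)))*(((a+9)*(1*8))+((0+b)+y)))) -> (((((b*a)*(9+a))*z)*((8*(b+z))*((a+5)*(5+b))))+(((a*5)+((x+z)*b))*(((a+9)*(1*8))+((0+b)+y))))
Step 5: at RRLR: (1*8) -> 8; overall: (((((b*a)*(9+a))*z)*((8*(b+z))*((a+5)*(5+b))))+(((a*5)+((x+z)*b))*(((a+9)*(1*8))+((0+b)+y)))) -> (((((b*a)*(9+a))*z)*((8*(b+z))*((a+5)*(5+b))))+(((a*5)+((x+z)*b))*(((a+9)*8)+((0+b)+y))))
Step 6: at RRRL: (0+b) -> b; overall: (((((b*a)*(9+a))*z)*((8*(b+z))*((a+5)*(5+b))))+(((a*5)+((x+z)*b))*(((a+9)*8)+((0+b)+y)))) -> (((((b*a)*(9+a))*z)*((8*(b+z))*((a+5)*(5+b))))+(((a*5)+((x+z)*b))*(((a+9)*8)+(b+y))))
Fixed point: (((((b*a)*(9+a))*z)*((8*(b+z))*((a+5)*(5+b))))+(((a*5)+((x+z)*b))*(((a+9)*8)+(b+y))))

Answer: (((((b*a)*(9+a))*z)*((8*(b+z))*((a+5)*(5+b))))+(((a*5)+((x+z)*b))*(((a+9)*8)+(b+y))))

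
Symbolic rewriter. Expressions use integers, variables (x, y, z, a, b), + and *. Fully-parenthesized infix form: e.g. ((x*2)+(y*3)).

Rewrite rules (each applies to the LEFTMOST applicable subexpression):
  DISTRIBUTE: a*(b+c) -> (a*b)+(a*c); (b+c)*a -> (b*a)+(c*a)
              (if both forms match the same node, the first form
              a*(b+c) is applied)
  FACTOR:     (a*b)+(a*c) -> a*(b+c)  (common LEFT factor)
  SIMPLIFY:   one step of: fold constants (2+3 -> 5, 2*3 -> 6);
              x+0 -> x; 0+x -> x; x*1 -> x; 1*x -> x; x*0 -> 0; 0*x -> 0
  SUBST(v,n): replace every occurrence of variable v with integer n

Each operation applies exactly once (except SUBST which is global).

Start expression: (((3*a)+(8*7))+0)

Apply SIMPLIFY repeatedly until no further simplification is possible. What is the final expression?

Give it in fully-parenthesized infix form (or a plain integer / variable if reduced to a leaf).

Answer: ((3*a)+56)

Derivation:
Start: (((3*a)+(8*7))+0)
Step 1: at root: (((3*a)+(8*7))+0) -> ((3*a)+(8*7)); overall: (((3*a)+(8*7))+0) -> ((3*a)+(8*7))
Step 2: at R: (8*7) -> 56; overall: ((3*a)+(8*7)) -> ((3*a)+56)
Fixed point: ((3*a)+56)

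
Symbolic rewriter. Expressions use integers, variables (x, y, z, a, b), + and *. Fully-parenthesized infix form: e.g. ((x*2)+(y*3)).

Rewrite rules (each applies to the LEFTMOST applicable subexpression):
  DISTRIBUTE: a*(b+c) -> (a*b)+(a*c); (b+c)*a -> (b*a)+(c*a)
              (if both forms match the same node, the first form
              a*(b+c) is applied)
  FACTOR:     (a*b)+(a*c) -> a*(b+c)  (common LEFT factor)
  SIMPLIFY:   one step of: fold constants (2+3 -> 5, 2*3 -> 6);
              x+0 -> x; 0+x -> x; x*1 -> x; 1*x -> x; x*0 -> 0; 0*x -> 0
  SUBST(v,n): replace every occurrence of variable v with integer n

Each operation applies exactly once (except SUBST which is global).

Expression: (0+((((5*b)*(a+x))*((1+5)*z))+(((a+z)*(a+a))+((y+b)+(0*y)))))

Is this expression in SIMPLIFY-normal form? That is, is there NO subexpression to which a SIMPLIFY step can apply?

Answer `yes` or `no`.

Expression: (0+((((5*b)*(a+x))*((1+5)*z))+(((a+z)*(a+a))+((y+b)+(0*y)))))
Scanning for simplifiable subexpressions (pre-order)...
  at root: (0+((((5*b)*(a+x))*((1+5)*z))+(((a+z)*(a+a))+((y+b)+(0*y))))) (SIMPLIFIABLE)
  at R: ((((5*b)*(a+x))*((1+5)*z))+(((a+z)*(a+a))+((y+b)+(0*y)))) (not simplifiable)
  at RL: (((5*b)*(a+x))*((1+5)*z)) (not simplifiable)
  at RLL: ((5*b)*(a+x)) (not simplifiable)
  at RLLL: (5*b) (not simplifiable)
  at RLLR: (a+x) (not simplifiable)
  at RLR: ((1+5)*z) (not simplifiable)
  at RLRL: (1+5) (SIMPLIFIABLE)
  at RR: (((a+z)*(a+a))+((y+b)+(0*y))) (not simplifiable)
  at RRL: ((a+z)*(a+a)) (not simplifiable)
  at RRLL: (a+z) (not simplifiable)
  at RRLR: (a+a) (not simplifiable)
  at RRR: ((y+b)+(0*y)) (not simplifiable)
  at RRRL: (y+b) (not simplifiable)
  at RRRR: (0*y) (SIMPLIFIABLE)
Found simplifiable subexpr at path root: (0+((((5*b)*(a+x))*((1+5)*z))+(((a+z)*(a+a))+((y+b)+(0*y)))))
One SIMPLIFY step would give: ((((5*b)*(a+x))*((1+5)*z))+(((a+z)*(a+a))+((y+b)+(0*y))))
-> NOT in normal form.

Answer: no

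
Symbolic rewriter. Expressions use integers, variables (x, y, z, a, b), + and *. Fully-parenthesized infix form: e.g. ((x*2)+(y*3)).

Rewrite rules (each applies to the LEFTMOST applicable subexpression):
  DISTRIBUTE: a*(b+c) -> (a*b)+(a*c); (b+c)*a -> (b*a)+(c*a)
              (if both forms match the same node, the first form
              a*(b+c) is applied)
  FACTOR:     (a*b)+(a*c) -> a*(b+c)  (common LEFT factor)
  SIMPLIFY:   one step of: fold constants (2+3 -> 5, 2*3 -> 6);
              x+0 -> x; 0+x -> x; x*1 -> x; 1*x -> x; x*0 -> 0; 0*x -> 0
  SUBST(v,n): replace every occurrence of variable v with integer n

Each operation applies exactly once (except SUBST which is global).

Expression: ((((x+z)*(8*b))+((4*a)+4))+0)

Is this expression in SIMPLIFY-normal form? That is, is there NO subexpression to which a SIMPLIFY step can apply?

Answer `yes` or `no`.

Expression: ((((x+z)*(8*b))+((4*a)+4))+0)
Scanning for simplifiable subexpressions (pre-order)...
  at root: ((((x+z)*(8*b))+((4*a)+4))+0) (SIMPLIFIABLE)
  at L: (((x+z)*(8*b))+((4*a)+4)) (not simplifiable)
  at LL: ((x+z)*(8*b)) (not simplifiable)
  at LLL: (x+z) (not simplifiable)
  at LLR: (8*b) (not simplifiable)
  at LR: ((4*a)+4) (not simplifiable)
  at LRL: (4*a) (not simplifiable)
Found simplifiable subexpr at path root: ((((x+z)*(8*b))+((4*a)+4))+0)
One SIMPLIFY step would give: (((x+z)*(8*b))+((4*a)+4))
-> NOT in normal form.

Answer: no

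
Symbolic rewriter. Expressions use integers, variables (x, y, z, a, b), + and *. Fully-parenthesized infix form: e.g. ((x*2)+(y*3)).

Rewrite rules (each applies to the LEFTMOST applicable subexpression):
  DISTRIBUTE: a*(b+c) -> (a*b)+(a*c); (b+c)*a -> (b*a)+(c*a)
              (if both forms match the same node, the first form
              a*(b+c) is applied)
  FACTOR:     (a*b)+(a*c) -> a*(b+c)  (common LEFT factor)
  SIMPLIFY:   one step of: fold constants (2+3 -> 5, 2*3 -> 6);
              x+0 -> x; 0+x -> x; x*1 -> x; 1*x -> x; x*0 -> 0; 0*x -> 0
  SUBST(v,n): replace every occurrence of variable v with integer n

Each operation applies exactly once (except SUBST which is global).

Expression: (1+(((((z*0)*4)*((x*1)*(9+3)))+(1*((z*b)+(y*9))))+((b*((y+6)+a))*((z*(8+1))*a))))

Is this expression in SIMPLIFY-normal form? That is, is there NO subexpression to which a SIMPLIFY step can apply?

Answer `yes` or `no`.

Expression: (1+(((((z*0)*4)*((x*1)*(9+3)))+(1*((z*b)+(y*9))))+((b*((y+6)+a))*((z*(8+1))*a))))
Scanning for simplifiable subexpressions (pre-order)...
  at root: (1+(((((z*0)*4)*((x*1)*(9+3)))+(1*((z*b)+(y*9))))+((b*((y+6)+a))*((z*(8+1))*a)))) (not simplifiable)
  at R: (((((z*0)*4)*((x*1)*(9+3)))+(1*((z*b)+(y*9))))+((b*((y+6)+a))*((z*(8+1))*a))) (not simplifiable)
  at RL: ((((z*0)*4)*((x*1)*(9+3)))+(1*((z*b)+(y*9)))) (not simplifiable)
  at RLL: (((z*0)*4)*((x*1)*(9+3))) (not simplifiable)
  at RLLL: ((z*0)*4) (not simplifiable)
  at RLLLL: (z*0) (SIMPLIFIABLE)
  at RLLR: ((x*1)*(9+3)) (not simplifiable)
  at RLLRL: (x*1) (SIMPLIFIABLE)
  at RLLRR: (9+3) (SIMPLIFIABLE)
  at RLR: (1*((z*b)+(y*9))) (SIMPLIFIABLE)
  at RLRR: ((z*b)+(y*9)) (not simplifiable)
  at RLRRL: (z*b) (not simplifiable)
  at RLRRR: (y*9) (not simplifiable)
  at RR: ((b*((y+6)+a))*((z*(8+1))*a)) (not simplifiable)
  at RRL: (b*((y+6)+a)) (not simplifiable)
  at RRLR: ((y+6)+a) (not simplifiable)
  at RRLRL: (y+6) (not simplifiable)
  at RRR: ((z*(8+1))*a) (not simplifiable)
  at RRRL: (z*(8+1)) (not simplifiable)
  at RRRLR: (8+1) (SIMPLIFIABLE)
Found simplifiable subexpr at path RLLLL: (z*0)
One SIMPLIFY step would give: (1+((((0*4)*((x*1)*(9+3)))+(1*((z*b)+(y*9))))+((b*((y+6)+a))*((z*(8+1))*a))))
-> NOT in normal form.

Answer: no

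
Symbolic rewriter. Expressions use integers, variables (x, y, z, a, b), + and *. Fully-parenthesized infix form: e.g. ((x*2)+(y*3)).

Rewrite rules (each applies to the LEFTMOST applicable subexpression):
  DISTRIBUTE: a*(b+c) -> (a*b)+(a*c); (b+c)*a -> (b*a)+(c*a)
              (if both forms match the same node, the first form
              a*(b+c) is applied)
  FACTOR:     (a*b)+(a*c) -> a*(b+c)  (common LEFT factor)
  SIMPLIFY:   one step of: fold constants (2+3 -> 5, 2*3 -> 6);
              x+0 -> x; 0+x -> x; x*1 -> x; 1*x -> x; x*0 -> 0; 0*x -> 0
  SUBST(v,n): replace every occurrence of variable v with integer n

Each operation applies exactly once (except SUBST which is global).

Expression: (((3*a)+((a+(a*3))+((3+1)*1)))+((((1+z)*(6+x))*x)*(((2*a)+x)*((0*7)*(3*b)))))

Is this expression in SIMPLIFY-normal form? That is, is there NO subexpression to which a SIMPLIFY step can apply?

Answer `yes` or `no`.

Expression: (((3*a)+((a+(a*3))+((3+1)*1)))+((((1+z)*(6+x))*x)*(((2*a)+x)*((0*7)*(3*b)))))
Scanning for simplifiable subexpressions (pre-order)...
  at root: (((3*a)+((a+(a*3))+((3+1)*1)))+((((1+z)*(6+x))*x)*(((2*a)+x)*((0*7)*(3*b))))) (not simplifiable)
  at L: ((3*a)+((a+(a*3))+((3+1)*1))) (not simplifiable)
  at LL: (3*a) (not simplifiable)
  at LR: ((a+(a*3))+((3+1)*1)) (not simplifiable)
  at LRL: (a+(a*3)) (not simplifiable)
  at LRLR: (a*3) (not simplifiable)
  at LRR: ((3+1)*1) (SIMPLIFIABLE)
  at LRRL: (3+1) (SIMPLIFIABLE)
  at R: ((((1+z)*(6+x))*x)*(((2*a)+x)*((0*7)*(3*b)))) (not simplifiable)
  at RL: (((1+z)*(6+x))*x) (not simplifiable)
  at RLL: ((1+z)*(6+x)) (not simplifiable)
  at RLLL: (1+z) (not simplifiable)
  at RLLR: (6+x) (not simplifiable)
  at RR: (((2*a)+x)*((0*7)*(3*b))) (not simplifiable)
  at RRL: ((2*a)+x) (not simplifiable)
  at RRLL: (2*a) (not simplifiable)
  at RRR: ((0*7)*(3*b)) (not simplifiable)
  at RRRL: (0*7) (SIMPLIFIABLE)
  at RRRR: (3*b) (not simplifiable)
Found simplifiable subexpr at path LRR: ((3+1)*1)
One SIMPLIFY step would give: (((3*a)+((a+(a*3))+(3+1)))+((((1+z)*(6+x))*x)*(((2*a)+x)*((0*7)*(3*b)))))
-> NOT in normal form.

Answer: no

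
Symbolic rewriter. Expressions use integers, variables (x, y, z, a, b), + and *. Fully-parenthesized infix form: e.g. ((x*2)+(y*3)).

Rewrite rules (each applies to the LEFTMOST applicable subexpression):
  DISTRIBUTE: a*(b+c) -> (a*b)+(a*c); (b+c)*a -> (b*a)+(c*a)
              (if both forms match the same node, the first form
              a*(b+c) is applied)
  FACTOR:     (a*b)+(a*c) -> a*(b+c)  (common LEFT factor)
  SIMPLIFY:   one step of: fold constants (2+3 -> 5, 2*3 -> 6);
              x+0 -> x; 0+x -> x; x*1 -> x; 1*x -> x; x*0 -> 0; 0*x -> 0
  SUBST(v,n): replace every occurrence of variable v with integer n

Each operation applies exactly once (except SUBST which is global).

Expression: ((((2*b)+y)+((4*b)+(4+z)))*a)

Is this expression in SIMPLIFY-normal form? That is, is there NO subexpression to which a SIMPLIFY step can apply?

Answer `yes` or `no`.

Expression: ((((2*b)+y)+((4*b)+(4+z)))*a)
Scanning for simplifiable subexpressions (pre-order)...
  at root: ((((2*b)+y)+((4*b)+(4+z)))*a) (not simplifiable)
  at L: (((2*b)+y)+((4*b)+(4+z))) (not simplifiable)
  at LL: ((2*b)+y) (not simplifiable)
  at LLL: (2*b) (not simplifiable)
  at LR: ((4*b)+(4+z)) (not simplifiable)
  at LRL: (4*b) (not simplifiable)
  at LRR: (4+z) (not simplifiable)
Result: no simplifiable subexpression found -> normal form.

Answer: yes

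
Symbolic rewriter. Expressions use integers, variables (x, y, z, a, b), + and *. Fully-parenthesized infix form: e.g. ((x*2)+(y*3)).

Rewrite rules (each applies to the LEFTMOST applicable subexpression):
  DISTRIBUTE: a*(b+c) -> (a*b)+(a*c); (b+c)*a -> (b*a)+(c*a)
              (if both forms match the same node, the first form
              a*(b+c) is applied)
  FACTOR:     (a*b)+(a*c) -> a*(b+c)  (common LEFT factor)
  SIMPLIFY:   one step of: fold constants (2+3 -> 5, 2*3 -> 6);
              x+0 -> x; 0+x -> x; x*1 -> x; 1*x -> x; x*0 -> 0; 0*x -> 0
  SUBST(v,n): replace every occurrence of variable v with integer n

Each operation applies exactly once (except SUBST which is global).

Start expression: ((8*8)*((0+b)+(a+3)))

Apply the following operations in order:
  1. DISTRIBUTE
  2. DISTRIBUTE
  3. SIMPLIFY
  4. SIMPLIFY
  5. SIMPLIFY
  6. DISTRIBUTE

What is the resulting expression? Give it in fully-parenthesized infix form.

Start: ((8*8)*((0+b)+(a+3)))
Apply DISTRIBUTE at root (target: ((8*8)*((0+b)+(a+3)))): ((8*8)*((0+b)+(a+3))) -> (((8*8)*(0+b))+((8*8)*(a+3)))
Apply DISTRIBUTE at L (target: ((8*8)*(0+b))): (((8*8)*(0+b))+((8*8)*(a+3))) -> ((((8*8)*0)+((8*8)*b))+((8*8)*(a+3)))
Apply SIMPLIFY at LL (target: ((8*8)*0)): ((((8*8)*0)+((8*8)*b))+((8*8)*(a+3))) -> ((0+((8*8)*b))+((8*8)*(a+3)))
Apply SIMPLIFY at L (target: (0+((8*8)*b))): ((0+((8*8)*b))+((8*8)*(a+3))) -> (((8*8)*b)+((8*8)*(a+3)))
Apply SIMPLIFY at LL (target: (8*8)): (((8*8)*b)+((8*8)*(a+3))) -> ((64*b)+((8*8)*(a+3)))
Apply DISTRIBUTE at R (target: ((8*8)*(a+3))): ((64*b)+((8*8)*(a+3))) -> ((64*b)+(((8*8)*a)+((8*8)*3)))

Answer: ((64*b)+(((8*8)*a)+((8*8)*3)))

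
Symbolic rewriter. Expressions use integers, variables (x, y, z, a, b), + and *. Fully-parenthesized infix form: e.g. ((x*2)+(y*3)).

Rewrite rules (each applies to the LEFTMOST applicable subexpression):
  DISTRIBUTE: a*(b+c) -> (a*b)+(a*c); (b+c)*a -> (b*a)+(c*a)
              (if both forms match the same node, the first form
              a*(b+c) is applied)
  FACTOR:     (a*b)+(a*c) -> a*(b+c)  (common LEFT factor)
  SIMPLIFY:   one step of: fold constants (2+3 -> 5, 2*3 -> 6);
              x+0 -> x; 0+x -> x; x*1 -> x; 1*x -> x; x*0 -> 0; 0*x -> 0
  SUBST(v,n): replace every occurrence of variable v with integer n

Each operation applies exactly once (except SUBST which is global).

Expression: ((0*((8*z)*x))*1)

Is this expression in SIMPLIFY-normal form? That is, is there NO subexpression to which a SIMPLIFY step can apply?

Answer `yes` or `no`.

Expression: ((0*((8*z)*x))*1)
Scanning for simplifiable subexpressions (pre-order)...
  at root: ((0*((8*z)*x))*1) (SIMPLIFIABLE)
  at L: (0*((8*z)*x)) (SIMPLIFIABLE)
  at LR: ((8*z)*x) (not simplifiable)
  at LRL: (8*z) (not simplifiable)
Found simplifiable subexpr at path root: ((0*((8*z)*x))*1)
One SIMPLIFY step would give: (0*((8*z)*x))
-> NOT in normal form.

Answer: no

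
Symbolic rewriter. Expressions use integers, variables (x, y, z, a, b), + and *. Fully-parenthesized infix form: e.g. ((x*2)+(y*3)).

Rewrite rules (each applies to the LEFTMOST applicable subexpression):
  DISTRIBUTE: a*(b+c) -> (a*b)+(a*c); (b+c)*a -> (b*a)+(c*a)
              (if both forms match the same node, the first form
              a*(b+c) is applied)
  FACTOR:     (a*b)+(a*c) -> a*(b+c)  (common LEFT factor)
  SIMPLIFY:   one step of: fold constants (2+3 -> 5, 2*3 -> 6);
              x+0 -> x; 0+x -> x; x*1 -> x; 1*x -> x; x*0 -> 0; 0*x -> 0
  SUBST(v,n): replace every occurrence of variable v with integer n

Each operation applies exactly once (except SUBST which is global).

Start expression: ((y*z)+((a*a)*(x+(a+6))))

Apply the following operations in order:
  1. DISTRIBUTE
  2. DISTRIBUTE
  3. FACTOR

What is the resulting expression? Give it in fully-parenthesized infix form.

Answer: ((y*z)+(((a*a)*x)+((a*a)*(a+6))))

Derivation:
Start: ((y*z)+((a*a)*(x+(a+6))))
Apply DISTRIBUTE at R (target: ((a*a)*(x+(a+6)))): ((y*z)+((a*a)*(x+(a+6)))) -> ((y*z)+(((a*a)*x)+((a*a)*(a+6))))
Apply DISTRIBUTE at RR (target: ((a*a)*(a+6))): ((y*z)+(((a*a)*x)+((a*a)*(a+6)))) -> ((y*z)+(((a*a)*x)+(((a*a)*a)+((a*a)*6))))
Apply FACTOR at RR (target: (((a*a)*a)+((a*a)*6))): ((y*z)+(((a*a)*x)+(((a*a)*a)+((a*a)*6)))) -> ((y*z)+(((a*a)*x)+((a*a)*(a+6))))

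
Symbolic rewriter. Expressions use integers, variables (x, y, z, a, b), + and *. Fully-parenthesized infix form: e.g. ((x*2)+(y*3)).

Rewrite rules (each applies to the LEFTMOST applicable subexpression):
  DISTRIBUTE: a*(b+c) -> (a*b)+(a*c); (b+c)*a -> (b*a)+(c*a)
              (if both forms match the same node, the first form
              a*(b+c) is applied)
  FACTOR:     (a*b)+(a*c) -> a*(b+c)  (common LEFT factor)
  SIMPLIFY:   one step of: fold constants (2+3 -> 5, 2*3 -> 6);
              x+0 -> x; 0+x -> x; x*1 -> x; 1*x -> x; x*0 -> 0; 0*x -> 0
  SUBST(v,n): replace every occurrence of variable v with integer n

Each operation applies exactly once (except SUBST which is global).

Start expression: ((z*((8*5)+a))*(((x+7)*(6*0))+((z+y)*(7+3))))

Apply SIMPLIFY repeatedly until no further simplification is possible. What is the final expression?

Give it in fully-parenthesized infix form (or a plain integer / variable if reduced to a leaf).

Answer: ((z*(40+a))*((z+y)*10))

Derivation:
Start: ((z*((8*5)+a))*(((x+7)*(6*0))+((z+y)*(7+3))))
Step 1: at LRL: (8*5) -> 40; overall: ((z*((8*5)+a))*(((x+7)*(6*0))+((z+y)*(7+3)))) -> ((z*(40+a))*(((x+7)*(6*0))+((z+y)*(7+3))))
Step 2: at RLR: (6*0) -> 0; overall: ((z*(40+a))*(((x+7)*(6*0))+((z+y)*(7+3)))) -> ((z*(40+a))*(((x+7)*0)+((z+y)*(7+3))))
Step 3: at RL: ((x+7)*0) -> 0; overall: ((z*(40+a))*(((x+7)*0)+((z+y)*(7+3)))) -> ((z*(40+a))*(0+((z+y)*(7+3))))
Step 4: at R: (0+((z+y)*(7+3))) -> ((z+y)*(7+3)); overall: ((z*(40+a))*(0+((z+y)*(7+3)))) -> ((z*(40+a))*((z+y)*(7+3)))
Step 5: at RR: (7+3) -> 10; overall: ((z*(40+a))*((z+y)*(7+3))) -> ((z*(40+a))*((z+y)*10))
Fixed point: ((z*(40+a))*((z+y)*10))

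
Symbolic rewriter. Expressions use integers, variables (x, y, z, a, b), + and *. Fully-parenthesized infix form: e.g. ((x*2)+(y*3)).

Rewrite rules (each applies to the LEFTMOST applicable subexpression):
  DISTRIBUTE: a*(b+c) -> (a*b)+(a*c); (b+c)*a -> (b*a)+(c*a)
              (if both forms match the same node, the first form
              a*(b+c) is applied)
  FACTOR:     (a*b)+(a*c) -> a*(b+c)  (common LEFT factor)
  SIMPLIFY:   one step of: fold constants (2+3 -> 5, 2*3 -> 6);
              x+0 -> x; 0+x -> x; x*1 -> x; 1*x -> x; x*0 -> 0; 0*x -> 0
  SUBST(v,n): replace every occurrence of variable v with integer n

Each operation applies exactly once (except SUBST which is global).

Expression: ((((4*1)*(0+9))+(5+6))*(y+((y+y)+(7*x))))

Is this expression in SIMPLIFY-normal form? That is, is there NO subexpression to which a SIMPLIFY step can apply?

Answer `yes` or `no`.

Answer: no

Derivation:
Expression: ((((4*1)*(0+9))+(5+6))*(y+((y+y)+(7*x))))
Scanning for simplifiable subexpressions (pre-order)...
  at root: ((((4*1)*(0+9))+(5+6))*(y+((y+y)+(7*x)))) (not simplifiable)
  at L: (((4*1)*(0+9))+(5+6)) (not simplifiable)
  at LL: ((4*1)*(0+9)) (not simplifiable)
  at LLL: (4*1) (SIMPLIFIABLE)
  at LLR: (0+9) (SIMPLIFIABLE)
  at LR: (5+6) (SIMPLIFIABLE)
  at R: (y+((y+y)+(7*x))) (not simplifiable)
  at RR: ((y+y)+(7*x)) (not simplifiable)
  at RRL: (y+y) (not simplifiable)
  at RRR: (7*x) (not simplifiable)
Found simplifiable subexpr at path LLL: (4*1)
One SIMPLIFY step would give: (((4*(0+9))+(5+6))*(y+((y+y)+(7*x))))
-> NOT in normal form.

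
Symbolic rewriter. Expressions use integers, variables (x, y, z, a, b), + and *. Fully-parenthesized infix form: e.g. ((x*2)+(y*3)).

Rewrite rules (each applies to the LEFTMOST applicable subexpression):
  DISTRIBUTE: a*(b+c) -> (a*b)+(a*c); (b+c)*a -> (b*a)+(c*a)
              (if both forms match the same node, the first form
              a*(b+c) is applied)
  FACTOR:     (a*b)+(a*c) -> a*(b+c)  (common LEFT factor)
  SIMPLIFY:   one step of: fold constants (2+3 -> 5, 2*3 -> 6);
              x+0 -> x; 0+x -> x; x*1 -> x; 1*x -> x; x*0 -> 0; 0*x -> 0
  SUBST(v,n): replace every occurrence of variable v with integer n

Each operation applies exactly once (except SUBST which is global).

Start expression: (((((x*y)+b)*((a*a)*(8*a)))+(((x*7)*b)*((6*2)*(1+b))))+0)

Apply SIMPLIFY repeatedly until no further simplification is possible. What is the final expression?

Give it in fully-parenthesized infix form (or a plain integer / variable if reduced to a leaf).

Start: (((((x*y)+b)*((a*a)*(8*a)))+(((x*7)*b)*((6*2)*(1+b))))+0)
Step 1: at root: (((((x*y)+b)*((a*a)*(8*a)))+(((x*7)*b)*((6*2)*(1+b))))+0) -> ((((x*y)+b)*((a*a)*(8*a)))+(((x*7)*b)*((6*2)*(1+b)))); overall: (((((x*y)+b)*((a*a)*(8*a)))+(((x*7)*b)*((6*2)*(1+b))))+0) -> ((((x*y)+b)*((a*a)*(8*a)))+(((x*7)*b)*((6*2)*(1+b))))
Step 2: at RRL: (6*2) -> 12; overall: ((((x*y)+b)*((a*a)*(8*a)))+(((x*7)*b)*((6*2)*(1+b)))) -> ((((x*y)+b)*((a*a)*(8*a)))+(((x*7)*b)*(12*(1+b))))
Fixed point: ((((x*y)+b)*((a*a)*(8*a)))+(((x*7)*b)*(12*(1+b))))

Answer: ((((x*y)+b)*((a*a)*(8*a)))+(((x*7)*b)*(12*(1+b))))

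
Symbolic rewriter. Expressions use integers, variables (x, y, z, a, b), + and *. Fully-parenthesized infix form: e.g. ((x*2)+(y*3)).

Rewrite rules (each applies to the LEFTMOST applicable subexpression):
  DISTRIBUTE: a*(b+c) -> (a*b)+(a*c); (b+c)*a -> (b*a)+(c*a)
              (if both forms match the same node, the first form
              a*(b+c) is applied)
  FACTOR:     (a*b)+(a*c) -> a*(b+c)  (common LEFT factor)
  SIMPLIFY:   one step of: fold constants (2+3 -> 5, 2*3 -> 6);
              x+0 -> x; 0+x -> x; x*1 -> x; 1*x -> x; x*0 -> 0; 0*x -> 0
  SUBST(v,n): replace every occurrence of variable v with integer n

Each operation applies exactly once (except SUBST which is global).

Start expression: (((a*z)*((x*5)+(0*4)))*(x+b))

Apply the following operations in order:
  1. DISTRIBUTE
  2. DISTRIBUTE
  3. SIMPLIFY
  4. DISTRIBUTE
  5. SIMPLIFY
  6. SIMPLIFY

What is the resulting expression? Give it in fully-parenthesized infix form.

Answer: (((((a*z)*(x*5))*x)+0)+(((a*z)*((x*5)+(0*4)))*b))

Derivation:
Start: (((a*z)*((x*5)+(0*4)))*(x+b))
Apply DISTRIBUTE at root (target: (((a*z)*((x*5)+(0*4)))*(x+b))): (((a*z)*((x*5)+(0*4)))*(x+b)) -> ((((a*z)*((x*5)+(0*4)))*x)+(((a*z)*((x*5)+(0*4)))*b))
Apply DISTRIBUTE at LL (target: ((a*z)*((x*5)+(0*4)))): ((((a*z)*((x*5)+(0*4)))*x)+(((a*z)*((x*5)+(0*4)))*b)) -> (((((a*z)*(x*5))+((a*z)*(0*4)))*x)+(((a*z)*((x*5)+(0*4)))*b))
Apply SIMPLIFY at LLRR (target: (0*4)): (((((a*z)*(x*5))+((a*z)*(0*4)))*x)+(((a*z)*((x*5)+(0*4)))*b)) -> (((((a*z)*(x*5))+((a*z)*0))*x)+(((a*z)*((x*5)+(0*4)))*b))
Apply DISTRIBUTE at L (target: ((((a*z)*(x*5))+((a*z)*0))*x)): (((((a*z)*(x*5))+((a*z)*0))*x)+(((a*z)*((x*5)+(0*4)))*b)) -> (((((a*z)*(x*5))*x)+(((a*z)*0)*x))+(((a*z)*((x*5)+(0*4)))*b))
Apply SIMPLIFY at LRL (target: ((a*z)*0)): (((((a*z)*(x*5))*x)+(((a*z)*0)*x))+(((a*z)*((x*5)+(0*4)))*b)) -> (((((a*z)*(x*5))*x)+(0*x))+(((a*z)*((x*5)+(0*4)))*b))
Apply SIMPLIFY at LR (target: (0*x)): (((((a*z)*(x*5))*x)+(0*x))+(((a*z)*((x*5)+(0*4)))*b)) -> (((((a*z)*(x*5))*x)+0)+(((a*z)*((x*5)+(0*4)))*b))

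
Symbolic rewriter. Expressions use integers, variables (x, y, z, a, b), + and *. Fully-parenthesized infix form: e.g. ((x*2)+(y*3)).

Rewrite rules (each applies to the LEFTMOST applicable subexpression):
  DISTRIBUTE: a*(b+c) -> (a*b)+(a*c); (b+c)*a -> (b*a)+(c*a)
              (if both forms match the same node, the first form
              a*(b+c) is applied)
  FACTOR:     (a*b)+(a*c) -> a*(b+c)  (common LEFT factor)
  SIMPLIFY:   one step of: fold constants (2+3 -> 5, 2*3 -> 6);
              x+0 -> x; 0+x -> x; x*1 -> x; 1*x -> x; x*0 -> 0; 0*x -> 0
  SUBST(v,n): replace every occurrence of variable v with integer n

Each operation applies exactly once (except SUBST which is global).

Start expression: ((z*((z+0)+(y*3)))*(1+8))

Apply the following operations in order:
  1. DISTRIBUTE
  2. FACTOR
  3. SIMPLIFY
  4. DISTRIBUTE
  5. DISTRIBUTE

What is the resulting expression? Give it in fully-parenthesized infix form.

Answer: ((((z*z)+(z*(y*3)))*1)+((z*(z+(y*3)))*8))

Derivation:
Start: ((z*((z+0)+(y*3)))*(1+8))
Apply DISTRIBUTE at root (target: ((z*((z+0)+(y*3)))*(1+8))): ((z*((z+0)+(y*3)))*(1+8)) -> (((z*((z+0)+(y*3)))*1)+((z*((z+0)+(y*3)))*8))
Apply FACTOR at root (target: (((z*((z+0)+(y*3)))*1)+((z*((z+0)+(y*3)))*8))): (((z*((z+0)+(y*3)))*1)+((z*((z+0)+(y*3)))*8)) -> ((z*((z+0)+(y*3)))*(1+8))
Apply SIMPLIFY at LRL (target: (z+0)): ((z*((z+0)+(y*3)))*(1+8)) -> ((z*(z+(y*3)))*(1+8))
Apply DISTRIBUTE at root (target: ((z*(z+(y*3)))*(1+8))): ((z*(z+(y*3)))*(1+8)) -> (((z*(z+(y*3)))*1)+((z*(z+(y*3)))*8))
Apply DISTRIBUTE at LL (target: (z*(z+(y*3)))): (((z*(z+(y*3)))*1)+((z*(z+(y*3)))*8)) -> ((((z*z)+(z*(y*3)))*1)+((z*(z+(y*3)))*8))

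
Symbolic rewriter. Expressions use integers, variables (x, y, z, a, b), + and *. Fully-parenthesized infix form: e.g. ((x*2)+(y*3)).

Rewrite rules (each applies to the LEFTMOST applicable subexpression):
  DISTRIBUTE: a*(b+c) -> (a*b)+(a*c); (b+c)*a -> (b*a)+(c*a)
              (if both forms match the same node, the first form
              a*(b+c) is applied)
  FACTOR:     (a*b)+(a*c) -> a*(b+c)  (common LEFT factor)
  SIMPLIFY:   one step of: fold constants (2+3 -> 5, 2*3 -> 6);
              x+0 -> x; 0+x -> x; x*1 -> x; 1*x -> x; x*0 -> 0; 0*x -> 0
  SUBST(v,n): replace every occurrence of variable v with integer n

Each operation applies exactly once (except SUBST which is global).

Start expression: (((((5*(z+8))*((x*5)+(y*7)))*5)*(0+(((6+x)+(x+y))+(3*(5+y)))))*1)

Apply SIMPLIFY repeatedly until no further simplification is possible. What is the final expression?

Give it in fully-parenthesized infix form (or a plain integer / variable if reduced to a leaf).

Answer: ((((5*(z+8))*((x*5)+(y*7)))*5)*(((6+x)+(x+y))+(3*(5+y))))

Derivation:
Start: (((((5*(z+8))*((x*5)+(y*7)))*5)*(0+(((6+x)+(x+y))+(3*(5+y)))))*1)
Step 1: at root: (((((5*(z+8))*((x*5)+(y*7)))*5)*(0+(((6+x)+(x+y))+(3*(5+y)))))*1) -> ((((5*(z+8))*((x*5)+(y*7)))*5)*(0+(((6+x)+(x+y))+(3*(5+y))))); overall: (((((5*(z+8))*((x*5)+(y*7)))*5)*(0+(((6+x)+(x+y))+(3*(5+y)))))*1) -> ((((5*(z+8))*((x*5)+(y*7)))*5)*(0+(((6+x)+(x+y))+(3*(5+y)))))
Step 2: at R: (0+(((6+x)+(x+y))+(3*(5+y)))) -> (((6+x)+(x+y))+(3*(5+y))); overall: ((((5*(z+8))*((x*5)+(y*7)))*5)*(0+(((6+x)+(x+y))+(3*(5+y))))) -> ((((5*(z+8))*((x*5)+(y*7)))*5)*(((6+x)+(x+y))+(3*(5+y))))
Fixed point: ((((5*(z+8))*((x*5)+(y*7)))*5)*(((6+x)+(x+y))+(3*(5+y))))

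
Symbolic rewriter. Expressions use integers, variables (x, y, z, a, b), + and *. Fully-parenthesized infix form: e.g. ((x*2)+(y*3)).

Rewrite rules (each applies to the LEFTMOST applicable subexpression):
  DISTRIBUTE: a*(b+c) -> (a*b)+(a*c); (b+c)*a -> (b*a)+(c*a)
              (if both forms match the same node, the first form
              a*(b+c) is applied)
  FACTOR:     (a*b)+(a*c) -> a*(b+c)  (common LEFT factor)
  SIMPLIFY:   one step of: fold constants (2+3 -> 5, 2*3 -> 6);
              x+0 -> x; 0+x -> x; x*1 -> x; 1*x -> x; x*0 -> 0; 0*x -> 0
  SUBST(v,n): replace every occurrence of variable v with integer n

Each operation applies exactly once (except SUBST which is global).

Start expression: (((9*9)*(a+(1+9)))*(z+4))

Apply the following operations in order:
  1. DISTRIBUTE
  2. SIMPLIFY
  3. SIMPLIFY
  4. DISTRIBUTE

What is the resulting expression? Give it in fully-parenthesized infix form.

Answer: ((((81*a)+(81*10))*z)+(((9*9)*(a+(1+9)))*4))

Derivation:
Start: (((9*9)*(a+(1+9)))*(z+4))
Apply DISTRIBUTE at root (target: (((9*9)*(a+(1+9)))*(z+4))): (((9*9)*(a+(1+9)))*(z+4)) -> ((((9*9)*(a+(1+9)))*z)+(((9*9)*(a+(1+9)))*4))
Apply SIMPLIFY at LLL (target: (9*9)): ((((9*9)*(a+(1+9)))*z)+(((9*9)*(a+(1+9)))*4)) -> (((81*(a+(1+9)))*z)+(((9*9)*(a+(1+9)))*4))
Apply SIMPLIFY at LLRR (target: (1+9)): (((81*(a+(1+9)))*z)+(((9*9)*(a+(1+9)))*4)) -> (((81*(a+10))*z)+(((9*9)*(a+(1+9)))*4))
Apply DISTRIBUTE at LL (target: (81*(a+10))): (((81*(a+10))*z)+(((9*9)*(a+(1+9)))*4)) -> ((((81*a)+(81*10))*z)+(((9*9)*(a+(1+9)))*4))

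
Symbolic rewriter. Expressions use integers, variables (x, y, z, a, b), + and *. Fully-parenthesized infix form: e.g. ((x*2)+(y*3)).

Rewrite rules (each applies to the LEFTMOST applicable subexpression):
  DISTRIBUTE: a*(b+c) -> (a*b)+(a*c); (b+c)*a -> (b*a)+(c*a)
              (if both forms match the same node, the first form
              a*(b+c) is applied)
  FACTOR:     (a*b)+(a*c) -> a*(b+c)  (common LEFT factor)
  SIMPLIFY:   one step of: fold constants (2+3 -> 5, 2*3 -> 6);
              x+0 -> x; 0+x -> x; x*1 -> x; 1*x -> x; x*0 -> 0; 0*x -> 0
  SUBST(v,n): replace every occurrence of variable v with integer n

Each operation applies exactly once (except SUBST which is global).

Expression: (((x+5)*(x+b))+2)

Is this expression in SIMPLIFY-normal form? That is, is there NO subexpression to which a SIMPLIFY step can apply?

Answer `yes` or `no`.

Answer: yes

Derivation:
Expression: (((x+5)*(x+b))+2)
Scanning for simplifiable subexpressions (pre-order)...
  at root: (((x+5)*(x+b))+2) (not simplifiable)
  at L: ((x+5)*(x+b)) (not simplifiable)
  at LL: (x+5) (not simplifiable)
  at LR: (x+b) (not simplifiable)
Result: no simplifiable subexpression found -> normal form.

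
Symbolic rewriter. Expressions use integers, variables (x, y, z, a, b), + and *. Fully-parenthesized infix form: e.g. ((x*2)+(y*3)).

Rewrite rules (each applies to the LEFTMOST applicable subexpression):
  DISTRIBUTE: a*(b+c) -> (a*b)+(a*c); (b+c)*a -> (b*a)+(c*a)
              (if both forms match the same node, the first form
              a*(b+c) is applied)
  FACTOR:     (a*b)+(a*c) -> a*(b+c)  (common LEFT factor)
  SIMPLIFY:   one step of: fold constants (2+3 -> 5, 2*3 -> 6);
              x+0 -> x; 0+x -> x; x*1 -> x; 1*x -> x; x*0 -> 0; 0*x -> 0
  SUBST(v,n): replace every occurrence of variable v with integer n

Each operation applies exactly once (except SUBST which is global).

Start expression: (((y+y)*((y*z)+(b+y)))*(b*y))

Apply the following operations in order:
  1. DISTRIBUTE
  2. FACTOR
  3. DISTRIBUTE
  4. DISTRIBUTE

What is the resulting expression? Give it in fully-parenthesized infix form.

Start: (((y+y)*((y*z)+(b+y)))*(b*y))
Apply DISTRIBUTE at L (target: ((y+y)*((y*z)+(b+y)))): (((y+y)*((y*z)+(b+y)))*(b*y)) -> ((((y+y)*(y*z))+((y+y)*(b+y)))*(b*y))
Apply FACTOR at L (target: (((y+y)*(y*z))+((y+y)*(b+y)))): ((((y+y)*(y*z))+((y+y)*(b+y)))*(b*y)) -> (((y+y)*((y*z)+(b+y)))*(b*y))
Apply DISTRIBUTE at L (target: ((y+y)*((y*z)+(b+y)))): (((y+y)*((y*z)+(b+y)))*(b*y)) -> ((((y+y)*(y*z))+((y+y)*(b+y)))*(b*y))
Apply DISTRIBUTE at root (target: ((((y+y)*(y*z))+((y+y)*(b+y)))*(b*y))): ((((y+y)*(y*z))+((y+y)*(b+y)))*(b*y)) -> ((((y+y)*(y*z))*(b*y))+(((y+y)*(b+y))*(b*y)))

Answer: ((((y+y)*(y*z))*(b*y))+(((y+y)*(b+y))*(b*y)))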